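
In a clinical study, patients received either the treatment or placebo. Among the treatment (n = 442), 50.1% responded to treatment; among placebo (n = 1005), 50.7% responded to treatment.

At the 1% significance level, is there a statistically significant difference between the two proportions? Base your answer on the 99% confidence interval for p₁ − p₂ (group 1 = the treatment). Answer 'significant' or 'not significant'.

not significant

SE₁ = √(p̂₁(1−p̂₁)/n₁) = √(0.5010·0.4990/442) = 0.02378; SE₂ = √(0.5070·0.4930/1005) = 0.01577.
Independent samples: SE of the difference = √(SE₁² + SE₂²) = √(0.0005654884 + 0.0002486929) = 0.02853.
z* for 99% confidence is 2.576, so the margin of error is 2.576 × 0.02853 = 0.07349.
Point estimate p̂₁ − p̂₂ = 0.5010 − 0.5070 = -0.0060.
-0.0060 ± 0.07349 → (-0.07949, 0.06749).
The interval (-0.07949, 0.06749) contains 0, so the difference is not significant.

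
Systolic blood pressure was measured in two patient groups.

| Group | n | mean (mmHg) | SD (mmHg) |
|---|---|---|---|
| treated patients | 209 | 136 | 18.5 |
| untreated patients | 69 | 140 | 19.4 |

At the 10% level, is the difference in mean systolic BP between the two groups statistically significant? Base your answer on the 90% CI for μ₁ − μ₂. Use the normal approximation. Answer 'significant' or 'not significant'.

not significant

Standard errors of each mean: 18.5/√209 = 1.2797 and 19.4/√69 = 2.3355.
SE(x̄₁ − x̄₂) = √(1.2797² + 2.3355²) = 2.6631 for independent samples with unequal variances.
With z* = 1.645, the margin is 1.645 × 2.6631 = 4.3808.
x̄₁ − x̄₂ = 136 − 140 = -4.0000; the interval is -4.0000 ± 4.3808 = (-8.3808, 0.3808).
The interval (-8.3808, 0.3808) contains 0, so the difference is not significant.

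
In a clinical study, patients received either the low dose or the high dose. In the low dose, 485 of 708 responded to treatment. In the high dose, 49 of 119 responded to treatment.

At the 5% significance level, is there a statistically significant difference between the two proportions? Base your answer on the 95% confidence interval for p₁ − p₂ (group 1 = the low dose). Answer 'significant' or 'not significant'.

p̂₁ = 485/708 = 0.6850 and p̂₂ = 49/119 = 0.4118.
SE₁ = √(p̂₁(1−p̂₁)/n₁) = √(0.6850·0.3150/708) = 0.01746; SE₂ = √(0.4118·0.5882/119) = 0.04512.
Independent samples: SE of the difference = √(SE₁² + SE₂²) = √(0.0003048516 + 0.0020358144) = 0.04838.
z* for 95% confidence is 1.960, so the margin of error is 1.960 × 0.04838 = 0.09482.
Point estimate p̂₁ − p̂₂ = 0.6850 − 0.4118 = 0.2732.
0.2732 ± 0.09482 → (0.17838, 0.36802).
The interval (0.17838, 0.36802) does not contain 0, so the difference is significant.

significant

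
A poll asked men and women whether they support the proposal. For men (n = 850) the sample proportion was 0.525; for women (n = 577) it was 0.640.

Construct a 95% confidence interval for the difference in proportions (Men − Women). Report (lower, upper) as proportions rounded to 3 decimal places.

(-0.167, -0.063)

The two standard errors are √(0.5250×0.4750/850) = 0.01713 and √(0.6400×0.3600/577) = 0.01998.
Because the samples are independent, SE_diff = √(0.01713² + 0.01998²) = 0.02632.
Using z* = 1.960 for 95%, ME = 1.960 × 0.02632 = 0.05159.
p̂₁ − p̂₂ = -0.1150; interval -0.1150 ± 0.05159 gives (-0.167, -0.063).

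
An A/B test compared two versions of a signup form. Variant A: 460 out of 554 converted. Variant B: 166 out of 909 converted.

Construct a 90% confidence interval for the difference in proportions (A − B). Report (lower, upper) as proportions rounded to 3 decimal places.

p̂₁ = 460/554 = 0.8303 and p̂₂ = 166/909 = 0.1826.
SE₁ = √(p̂₁(1−p̂₁)/n₁) = √(0.8303·0.1697/554) = 0.01595; SE₂ = √(0.1826·0.8174/909) = 0.01281.
Independent samples: SE of the difference = √(SE₁² + SE₂²) = √(0.0002544025 + 0.0001640961) = 0.02046.
z* for 90% confidence is 1.645, so the margin of error is 1.645 × 0.02046 = 0.03366.
Point estimate p̂₁ − p̂₂ = 0.8303 − 0.1826 = 0.6477.
0.6477 ± 0.03366 → (0.614, 0.681).

(0.614, 0.681)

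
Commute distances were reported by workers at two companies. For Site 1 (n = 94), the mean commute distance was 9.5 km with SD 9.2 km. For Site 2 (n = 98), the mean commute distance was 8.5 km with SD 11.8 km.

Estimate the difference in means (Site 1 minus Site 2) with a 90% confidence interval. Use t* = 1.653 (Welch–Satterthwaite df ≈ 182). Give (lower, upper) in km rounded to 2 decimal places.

(-1.52, 3.52)

Per-group SEs: s₁/√n₁ = 9.2/√94 = 0.9489, s₂/√n₂ = 11.8/√98 = 1.1920.
Unpooled SE of the difference: √(0.90041121 + 1.420864) = 1.5236.
Margin of error = t* · SE = 1.653 × 1.5236 = 2.5185.
x̄₁ − x̄₂ = 9.5 − 8.5 = 1.0000.
CI: 1.0000 ± 2.5185 = (-1.52, 3.52).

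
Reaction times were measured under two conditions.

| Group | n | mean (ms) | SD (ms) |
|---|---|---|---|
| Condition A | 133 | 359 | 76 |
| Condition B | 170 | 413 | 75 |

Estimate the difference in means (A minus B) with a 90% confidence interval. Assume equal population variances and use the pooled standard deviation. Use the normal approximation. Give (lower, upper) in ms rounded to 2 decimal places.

(-68.37, -39.63)

s_p = √[((n₁−1)s₁² + (n₂−1)s₂²)/(n₁+n₂−2)] = √[(132·76² + 169·75²)/301] = 75.4402.
SE = 75.4402·√(1/133 + 1/170) = 8.7332.
With z* = 1.645, margin = 1.645 × 8.7332 = 14.3661.
x̄₁ − x̄₂ = 359 − 413 = -54.0000; interval -54.0000 ± 14.3661 = (-68.37, -39.63).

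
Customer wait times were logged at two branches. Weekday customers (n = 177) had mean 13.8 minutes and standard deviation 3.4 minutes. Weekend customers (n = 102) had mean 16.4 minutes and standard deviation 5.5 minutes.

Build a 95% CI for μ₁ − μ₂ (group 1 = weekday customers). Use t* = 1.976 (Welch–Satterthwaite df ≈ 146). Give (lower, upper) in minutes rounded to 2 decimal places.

(-3.79, -1.41)

Per-group SEs: s₁/√n₁ = 3.4/√177 = 0.2556, s₂/√n₂ = 5.5/√102 = 0.5446.
Unpooled SE of the difference: √(0.06533136 + 0.29658916) = 0.6016.
Margin of error = t* · SE = 1.976 × 0.6016 = 1.1888.
x̄₁ − x̄₂ = 13.8 − 16.4 = -2.6000.
CI: -2.6000 ± 1.1888 = (-3.79, -1.41).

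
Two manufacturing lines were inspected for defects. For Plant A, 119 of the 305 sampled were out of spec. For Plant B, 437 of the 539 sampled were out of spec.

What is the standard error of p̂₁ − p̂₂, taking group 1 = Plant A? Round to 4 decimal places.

0.0326

First, p̂₁ = 119/305 = 0.3902; p̂₂ = 437/539 = 0.8108.
The two standard errors are √(0.3902×0.6098/305) = 0.02793 and √(0.8108×0.1892/539) = 0.01687.
Because the samples are independent, SE_diff = √(0.02793² + 0.01687²) = 0.03263.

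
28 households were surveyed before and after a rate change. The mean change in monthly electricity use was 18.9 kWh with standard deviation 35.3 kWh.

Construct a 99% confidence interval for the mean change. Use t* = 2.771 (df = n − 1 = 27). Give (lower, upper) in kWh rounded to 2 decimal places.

This is a matched-pairs design, so SE = s_d/√n = 35.3/√28 = 6.6711.
Margin = 2.771 × 6.6711 = 18.4856; the interval is 18.9 ± 18.4856 = (0.41, 37.39).

(0.41, 37.39)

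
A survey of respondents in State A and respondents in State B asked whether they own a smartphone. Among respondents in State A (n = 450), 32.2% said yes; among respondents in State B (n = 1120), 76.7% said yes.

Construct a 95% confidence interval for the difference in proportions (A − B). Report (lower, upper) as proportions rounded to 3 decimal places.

(-0.495, -0.395)

SE₁ = √(p̂₁(1−p̂₁)/n₁) = √(0.3220·0.6780/450) = 0.02203; SE₂ = √(0.7670·0.2330/1120) = 0.01263.
Independent samples: SE of the difference = √(SE₁² + SE₂²) = √(0.0004853209 + 0.0001595169) = 0.02539.
z* for 95% confidence is 1.960, so the margin of error is 1.960 × 0.02539 = 0.04976.
Point estimate p̂₁ − p̂₂ = 0.3220 − 0.7670 = -0.4450.
-0.4450 ± 0.04976 → (-0.495, -0.395).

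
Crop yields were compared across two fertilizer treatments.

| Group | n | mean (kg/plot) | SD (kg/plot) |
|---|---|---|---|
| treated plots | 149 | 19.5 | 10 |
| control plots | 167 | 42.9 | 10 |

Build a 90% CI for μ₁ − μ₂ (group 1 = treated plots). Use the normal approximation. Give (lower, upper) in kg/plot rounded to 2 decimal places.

Per-group SEs: s₁/√n₁ = 10/√149 = 0.8192, s₂/√n₂ = 10/√167 = 0.7738.
Unpooled SE of the difference: √(0.67108864 + 0.59876644) = 1.1269.
Margin of error = z* · SE = 1.645 × 1.1269 = 1.8538.
x̄₁ − x̄₂ = 19.5 − 42.9 = -23.4000.
CI: -23.4000 ± 1.8538 = (-25.25, -21.55).

(-25.25, -21.55)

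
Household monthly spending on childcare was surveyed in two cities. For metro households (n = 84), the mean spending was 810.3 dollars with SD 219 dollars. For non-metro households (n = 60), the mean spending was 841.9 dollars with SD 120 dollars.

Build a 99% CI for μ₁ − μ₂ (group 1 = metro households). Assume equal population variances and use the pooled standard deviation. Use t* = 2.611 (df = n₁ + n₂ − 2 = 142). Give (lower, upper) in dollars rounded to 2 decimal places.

Pooled variance s_p² = [83·219² + 59·120²] / (84+60−2) = 34016.6408, so s_p = 184.4360.
SE_diff = s_p·√(1/n₁ + 1/n₂) = 184.4360·√(1/84 + 1/60) = 31.1754.
t* = 2.611; margin = 2.611 × 31.1754 = 81.3990.
Difference = 810.3 − 841.9 = -31.6000.
-31.6000 ± 81.3990 → (-113.00, 49.80).

(-113.00, 49.80)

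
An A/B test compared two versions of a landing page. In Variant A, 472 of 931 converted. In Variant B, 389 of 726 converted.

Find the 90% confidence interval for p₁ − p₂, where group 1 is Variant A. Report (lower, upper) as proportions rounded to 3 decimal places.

p̂₁ = 472/931 = 0.5070 and p̂₂ = 389/726 = 0.5358.
SE₁ = √(p̂₁(1−p̂₁)/n₁) = √(0.5070·0.4930/931) = 0.01639; SE₂ = √(0.5358·0.4642/726) = 0.01851.
Independent samples: SE of the difference = √(SE₁² + SE₂²) = √(0.0002686321 + 0.0003426201) = 0.02472.
z* for 90% confidence is 1.645, so the margin of error is 1.645 × 0.02472 = 0.04066.
Point estimate p̂₁ − p̂₂ = 0.5070 − 0.5358 = -0.0288.
-0.0288 ± 0.04066 → (-0.069, 0.012).

(-0.069, 0.012)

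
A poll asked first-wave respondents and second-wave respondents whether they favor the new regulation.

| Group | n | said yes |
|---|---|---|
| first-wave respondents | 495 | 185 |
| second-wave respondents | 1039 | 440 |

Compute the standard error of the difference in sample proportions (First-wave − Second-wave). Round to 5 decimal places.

First, p̂₁ = 185/495 = 0.3737; p̂₂ = 440/1039 = 0.4235.
The two standard errors are √(0.3737×0.6263/495) = 0.02174 and √(0.4235×0.5765/1039) = 0.01533.
Because the samples are independent, SE_diff = √(0.02174² + 0.01533²) = 0.02660.

0.02660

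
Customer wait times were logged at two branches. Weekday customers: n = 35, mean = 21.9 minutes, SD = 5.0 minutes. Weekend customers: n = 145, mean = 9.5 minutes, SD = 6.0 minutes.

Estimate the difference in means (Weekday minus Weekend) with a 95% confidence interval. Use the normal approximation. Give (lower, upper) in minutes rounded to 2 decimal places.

Per-group SEs: s₁/√n₁ = 5.0/√35 = 0.8452, s₂/√n₂ = 6.0/√145 = 0.4983.
Unpooled SE of the difference: √(0.71436304 + 0.24830289) = 0.9812.
Margin of error = z* · SE = 1.960 × 0.9812 = 1.9232.
x̄₁ − x̄₂ = 21.9 − 9.5 = 12.4000.
CI: 12.4000 ± 1.9232 = (10.48, 14.32).

(10.48, 14.32)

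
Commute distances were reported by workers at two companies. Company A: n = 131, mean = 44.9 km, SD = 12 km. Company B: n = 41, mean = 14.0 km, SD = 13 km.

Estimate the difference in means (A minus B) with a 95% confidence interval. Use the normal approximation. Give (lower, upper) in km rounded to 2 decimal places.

Standard errors of each mean: 12/√131 = 1.0484 and 13/√41 = 2.0303.
SE(x̄₁ − x̄₂) = √(1.0484² + 2.0303²) = 2.2850 for independent samples with unequal variances.
With z* = 1.960, the margin is 1.960 × 2.2850 = 4.4786.
x̄₁ − x̄₂ = 44.9 − 14.0 = 30.9000; the interval is 30.9000 ± 4.4786 = (26.42, 35.38).

(26.42, 35.38)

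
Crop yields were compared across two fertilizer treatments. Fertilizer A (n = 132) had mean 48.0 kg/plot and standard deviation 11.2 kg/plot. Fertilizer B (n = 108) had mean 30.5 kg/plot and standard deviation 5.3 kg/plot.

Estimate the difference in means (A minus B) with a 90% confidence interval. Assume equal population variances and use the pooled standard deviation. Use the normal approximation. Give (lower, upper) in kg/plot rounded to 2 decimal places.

Pooled variance s_p² = [131·11.2² + 107·5.3²] / (132+108−2) = 81.6734, so s_p = 9.0373.
SE_diff = s_p·√(1/n₁ + 1/n₂) = 9.0373·√(1/132 + 1/108) = 1.1726.
z* = 1.645; margin = 1.645 × 1.1726 = 1.9289.
Difference = 48.0 − 30.5 = 17.5000.
17.5000 ± 1.9289 → (15.57, 19.43).

(15.57, 19.43)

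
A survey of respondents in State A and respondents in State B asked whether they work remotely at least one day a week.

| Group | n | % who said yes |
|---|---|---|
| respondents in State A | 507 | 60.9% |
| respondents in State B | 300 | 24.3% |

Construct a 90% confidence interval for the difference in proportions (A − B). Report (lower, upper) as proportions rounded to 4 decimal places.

(0.3119, 0.4201)

Each SE is √(p̂(1−p̂)/n): √(0.6090·0.3910/507) = 0.02167 and √(0.2430·0.7570/300) = 0.02476.
SE(p̂₁ − p̂₂) = √(SE₁² + SE₂²) = √(0.0004695889 + 0.0006130576) = 0.03290, since the two samples are independent.
At 90% confidence z* = 1.645; margin = 1.645 × 0.03290 = 0.05412.
The difference is 0.6090 − 0.2430 = 0.3660, so the interval is 0.3660 ± 0.05412 = (0.3119, 0.4201).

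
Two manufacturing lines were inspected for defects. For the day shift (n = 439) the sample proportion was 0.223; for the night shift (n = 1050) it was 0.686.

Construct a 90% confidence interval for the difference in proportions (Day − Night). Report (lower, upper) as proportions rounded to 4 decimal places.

Each SE is √(p̂(1−p̂)/n): √(0.2230·0.7770/439) = 0.01987 and √(0.6860·0.3140/1050) = 0.01432.
SE(p̂₁ − p̂₂) = √(SE₁² + SE₂²) = √(0.0003948169 + 0.0002050624) = 0.02449, since the two samples are independent.
At 90% confidence z* = 1.645; margin = 1.645 × 0.02449 = 0.04029.
The difference is 0.2230 − 0.6860 = -0.4630, so the interval is -0.4630 ± 0.04029 = (-0.5033, -0.4227).

(-0.5033, -0.4227)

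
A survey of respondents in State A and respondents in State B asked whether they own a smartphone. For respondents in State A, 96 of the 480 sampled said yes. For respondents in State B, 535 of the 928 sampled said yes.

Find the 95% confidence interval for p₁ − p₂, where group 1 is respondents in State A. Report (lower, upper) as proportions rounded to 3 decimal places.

p̂₁ = 96/480 = 0.2000 and p̂₂ = 535/928 = 0.5765.
SE₁ = √(p̂₁(1−p̂₁)/n₁) = √(0.2000·0.8000/480) = 0.01826; SE₂ = √(0.5765·0.4235/928) = 0.01622.
Independent samples: SE of the difference = √(SE₁² + SE₂²) = √(0.0003334276 + 0.0002630884) = 0.02442.
z* for 95% confidence is 1.960, so the margin of error is 1.960 × 0.02442 = 0.04786.
Point estimate p̂₁ − p̂₂ = 0.2000 − 0.5765 = -0.3765.
-0.3765 ± 0.04786 → (-0.424, -0.329).

(-0.424, -0.329)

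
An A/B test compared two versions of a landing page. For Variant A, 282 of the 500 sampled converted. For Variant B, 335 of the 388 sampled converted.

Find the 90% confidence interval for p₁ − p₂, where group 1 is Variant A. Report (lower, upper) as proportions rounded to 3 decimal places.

(-0.346, -0.253)

First, p̂₁ = 282/500 = 0.5640; p̂₂ = 335/388 = 0.8634.
The two standard errors are √(0.5640×0.4360/500) = 0.02218 and √(0.8634×0.1366/388) = 0.01743.
Because the samples are independent, SE_diff = √(0.02218² + 0.01743²) = 0.02821.
Using z* = 1.645 for 90%, ME = 1.645 × 0.02821 = 0.04641.
p̂₁ − p̂₂ = -0.2994; interval -0.2994 ± 0.04641 gives (-0.346, -0.253).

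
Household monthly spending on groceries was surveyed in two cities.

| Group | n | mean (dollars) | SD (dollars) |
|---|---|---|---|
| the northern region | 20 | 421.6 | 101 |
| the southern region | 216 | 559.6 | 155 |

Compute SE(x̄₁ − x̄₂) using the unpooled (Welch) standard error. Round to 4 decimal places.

24.9254

Per-group SEs: s₁/√n₁ = 101/√20 = 22.5843, s₂/√n₂ = 155/√216 = 10.5464.
Unpooled SE of the difference: √(510.05060649 + 111.22655296) = 24.9254.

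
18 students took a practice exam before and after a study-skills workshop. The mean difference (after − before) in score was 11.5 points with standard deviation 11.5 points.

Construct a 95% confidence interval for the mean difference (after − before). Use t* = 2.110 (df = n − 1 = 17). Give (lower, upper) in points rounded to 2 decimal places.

(5.78, 17.22)

This is a matched-pairs design, so SE = s_d/√n = 11.5/√18 = 2.7106.
Margin = 2.110 × 2.7106 = 5.7194; the interval is 11.5 ± 5.7194 = (5.78, 17.22).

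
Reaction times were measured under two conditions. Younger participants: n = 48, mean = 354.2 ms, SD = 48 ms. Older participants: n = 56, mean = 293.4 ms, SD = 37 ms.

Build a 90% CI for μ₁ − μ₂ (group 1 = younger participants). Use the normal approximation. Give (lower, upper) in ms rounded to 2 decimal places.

(46.80, 74.80)

Per-group SEs: s₁/√n₁ = 48/√48 = 6.9282, s₂/√n₂ = 37/√56 = 4.9443.
Unpooled SE of the difference: √(47.99995524 + 24.44610249) = 8.5115.
Margin of error = z* · SE = 1.645 × 8.5115 = 14.0014.
x̄₁ − x̄₂ = 354.2 − 293.4 = 60.8000.
CI: 60.8000 ± 14.0014 = (46.80, 74.80).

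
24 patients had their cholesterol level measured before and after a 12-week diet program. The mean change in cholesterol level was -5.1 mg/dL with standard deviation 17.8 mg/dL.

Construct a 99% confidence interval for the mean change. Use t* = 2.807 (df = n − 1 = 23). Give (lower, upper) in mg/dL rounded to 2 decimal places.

This is a matched-pairs design, so SE = s_d/√n = 17.8/√24 = 3.6334.
Margin = 2.807 × 3.6334 = 10.1990; the interval is -5.1 ± 10.1990 = (-15.30, 5.10).

(-15.30, 5.10)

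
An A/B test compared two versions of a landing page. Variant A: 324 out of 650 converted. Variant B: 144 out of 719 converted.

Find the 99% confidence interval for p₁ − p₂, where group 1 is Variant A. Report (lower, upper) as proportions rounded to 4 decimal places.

(0.2347, 0.3617)

First, p̂₁ = 324/650 = 0.4985; p̂₂ = 144/719 = 0.2003.
The two standard errors are √(0.4985×0.5015/650) = 0.01961 and √(0.2003×0.7997/719) = 0.01493.
Because the samples are independent, SE_diff = √(0.01961² + 0.01493²) = 0.02465.
Using z* = 2.576 for 99%, ME = 2.576 × 0.02465 = 0.06350.
p̂₁ − p̂₂ = 0.2982; interval 0.2982 ± 0.06350 gives (0.2347, 0.3617).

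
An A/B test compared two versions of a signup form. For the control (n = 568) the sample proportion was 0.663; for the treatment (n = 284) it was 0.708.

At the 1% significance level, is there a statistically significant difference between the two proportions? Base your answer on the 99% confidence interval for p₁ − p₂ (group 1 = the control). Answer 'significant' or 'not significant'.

not significant

The two standard errors are √(0.6630×0.3370/568) = 0.01983 and √(0.7080×0.2920/284) = 0.02698.
Because the samples are independent, SE_diff = √(0.01983² + 0.02698²) = 0.03348.
Using z* = 2.576 for 99%, ME = 2.576 × 0.03348 = 0.08624.
p̂₁ − p̂₂ = -0.0450; interval -0.0450 ± 0.08624 gives (-0.13124, 0.04124).
The interval (-0.13124, 0.04124) contains 0, so the difference is not significant.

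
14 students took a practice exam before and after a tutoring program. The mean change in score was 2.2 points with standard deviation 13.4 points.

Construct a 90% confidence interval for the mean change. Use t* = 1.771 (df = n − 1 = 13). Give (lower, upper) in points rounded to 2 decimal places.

(-4.14, 8.54)

Paired design: SE = s_d/√n = 13.4/√14 = 3.5813.
t* = 1.771; margin of error = 1.771 × 3.5813 = 6.3425.
2.2 ± 6.3425 → (-4.14, 8.54).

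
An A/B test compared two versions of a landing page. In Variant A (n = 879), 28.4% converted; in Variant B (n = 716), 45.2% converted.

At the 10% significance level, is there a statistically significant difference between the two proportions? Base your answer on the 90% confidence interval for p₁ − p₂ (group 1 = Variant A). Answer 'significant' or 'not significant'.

Each SE is √(p̂(1−p̂)/n): √(0.2840·0.7160/879) = 0.01521 and √(0.4520·0.5480/716) = 0.01860.
SE(p̂₁ − p̂₂) = √(SE₁² + SE₂²) = √(0.0002313441 + 0.00034596) = 0.02403, since the two samples are independent.
At 90% confidence z* = 1.645; margin = 1.645 × 0.02403 = 0.03953.
The difference is 0.2840 − 0.4520 = -0.1680, so the interval is -0.1680 ± 0.03953 = (-0.20753, -0.12847).
The interval (-0.20753, -0.12847) does not contain 0, so the difference is significant.

significant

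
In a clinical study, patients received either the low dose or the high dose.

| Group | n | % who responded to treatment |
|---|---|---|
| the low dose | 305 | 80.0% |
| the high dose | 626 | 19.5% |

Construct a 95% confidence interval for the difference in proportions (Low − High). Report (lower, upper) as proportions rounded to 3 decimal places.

(0.550, 0.660)

The two standard errors are √(0.8000×0.2000/305) = 0.02290 and √(0.1950×0.8050/626) = 0.01584.
Because the samples are independent, SE_diff = √(0.02290² + 0.01584²) = 0.02784.
Using z* = 1.960 for 95%, ME = 1.960 × 0.02784 = 0.05457.
p̂₁ − p̂₂ = 0.6050; interval 0.6050 ± 0.05457 gives (0.550, 0.660).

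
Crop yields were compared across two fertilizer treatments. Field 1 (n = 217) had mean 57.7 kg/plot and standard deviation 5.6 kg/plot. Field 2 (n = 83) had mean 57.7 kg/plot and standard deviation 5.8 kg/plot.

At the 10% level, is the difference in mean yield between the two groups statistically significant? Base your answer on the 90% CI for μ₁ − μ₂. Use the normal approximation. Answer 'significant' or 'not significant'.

Per-group SEs: s₁/√n₁ = 5.6/√217 = 0.3802, s₂/√n₂ = 5.8/√83 = 0.6366.
Unpooled SE of the difference: √(0.14455204 + 0.40525956) = 0.7415.
Margin of error = z* · SE = 1.645 × 0.7415 = 1.2198.
x̄₁ − x̄₂ = 57.7 − 57.7 = 0.0000.
CI: 0.0000 ± 1.2198 = (-1.2198, 1.2198).
The interval (-1.2198, 1.2198) contains 0, so the difference is not significant.

not significant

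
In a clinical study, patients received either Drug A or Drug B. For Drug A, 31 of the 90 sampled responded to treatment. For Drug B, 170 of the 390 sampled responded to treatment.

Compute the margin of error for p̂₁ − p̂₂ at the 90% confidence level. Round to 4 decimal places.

0.0922

First, p̂₁ = 31/90 = 0.3444; p̂₂ = 170/390 = 0.4359.
The two standard errors are √(0.3444×0.6556/90) = 0.05009 and √(0.4359×0.5641/390) = 0.02511.
Because the samples are independent, SE_diff = √(0.05009² + 0.02511²) = 0.05603.
Using z* = 1.645 for 90%, ME = 1.645 × 0.05603 = 0.09217.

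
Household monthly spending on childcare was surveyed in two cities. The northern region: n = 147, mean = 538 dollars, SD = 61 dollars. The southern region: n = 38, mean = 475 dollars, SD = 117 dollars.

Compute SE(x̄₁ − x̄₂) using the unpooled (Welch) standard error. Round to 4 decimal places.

19.6354

Per-group SEs: s₁/√n₁ = 61/√147 = 5.0312, s₂/√n₂ = 117/√38 = 18.9799.
Unpooled SE of the difference: √(25.31297344 + 360.23660401) = 19.6354.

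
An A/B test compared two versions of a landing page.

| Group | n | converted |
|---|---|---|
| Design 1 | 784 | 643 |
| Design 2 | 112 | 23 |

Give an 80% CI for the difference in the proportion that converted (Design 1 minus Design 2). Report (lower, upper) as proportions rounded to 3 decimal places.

First, p̂₁ = 643/784 = 0.8202; p̂₂ = 23/112 = 0.2054.
The two standard errors are √(0.8202×0.1798/784) = 0.01372 and √(0.2054×0.7946/112) = 0.03817.
Because the samples are independent, SE_diff = √(0.01372² + 0.03817²) = 0.04056.
Using z* = 1.282 for 80%, ME = 1.282 × 0.04056 = 0.05200.
p̂₁ − p̂₂ = 0.6148; interval 0.6148 ± 0.05200 gives (0.563, 0.667).

(0.563, 0.667)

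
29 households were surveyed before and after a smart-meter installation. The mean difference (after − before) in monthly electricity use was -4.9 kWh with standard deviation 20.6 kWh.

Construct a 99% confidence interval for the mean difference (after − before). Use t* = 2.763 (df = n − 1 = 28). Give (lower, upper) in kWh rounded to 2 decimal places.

Paired design: SE = s_d/√n = 20.6/√29 = 3.8253.
t* = 2.763; margin of error = 2.763 × 3.8253 = 10.5693.
-4.9 ± 10.5693 → (-15.47, 5.67).

(-15.47, 5.67)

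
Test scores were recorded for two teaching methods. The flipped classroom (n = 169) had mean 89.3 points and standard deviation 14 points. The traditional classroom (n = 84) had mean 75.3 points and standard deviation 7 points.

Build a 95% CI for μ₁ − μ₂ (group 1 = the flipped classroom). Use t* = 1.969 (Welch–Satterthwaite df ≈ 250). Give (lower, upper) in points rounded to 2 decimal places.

Per-group SEs: s₁/√n₁ = 14/√169 = 1.0769, s₂/√n₂ = 7/√84 = 0.7638.
Unpooled SE of the difference: √(1.15971361 + 0.58339044) = 1.3203.
Margin of error = t* · SE = 1.969 × 1.3203 = 2.5997.
x̄₁ − x̄₂ = 89.3 − 75.3 = 14.0000.
CI: 14.0000 ± 2.5997 = (11.40, 16.60).

(11.40, 16.60)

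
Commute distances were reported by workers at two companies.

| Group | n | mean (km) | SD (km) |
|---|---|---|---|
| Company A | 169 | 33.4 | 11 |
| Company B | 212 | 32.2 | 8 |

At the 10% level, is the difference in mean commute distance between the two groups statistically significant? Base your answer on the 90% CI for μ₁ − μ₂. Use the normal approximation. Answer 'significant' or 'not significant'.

Per-group SEs: s₁/√n₁ = 11/√169 = 0.8462, s₂/√n₂ = 8/√212 = 0.5494.
Unpooled SE of the difference: √(0.71605444 + 0.30184036) = 1.0089.
Margin of error = z* · SE = 1.645 × 1.0089 = 1.6596.
x̄₁ − x̄₂ = 33.4 − 32.2 = 1.2000.
CI: 1.2000 ± 1.6596 = (-0.4596, 2.8596).
The interval (-0.4596, 2.8596) contains 0, so the difference is not significant.

not significant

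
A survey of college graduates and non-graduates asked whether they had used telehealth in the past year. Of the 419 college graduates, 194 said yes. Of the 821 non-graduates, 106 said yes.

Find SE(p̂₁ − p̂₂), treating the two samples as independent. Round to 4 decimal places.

First, p̂₁ = 194/419 = 0.4630; p̂₂ = 106/821 = 0.1291.
The two standard errors are √(0.4630×0.5370/419) = 0.02436 and √(0.1291×0.8709/821) = 0.01170.
Because the samples are independent, SE_diff = √(0.02436² + 0.01170²) = 0.02702.

0.0270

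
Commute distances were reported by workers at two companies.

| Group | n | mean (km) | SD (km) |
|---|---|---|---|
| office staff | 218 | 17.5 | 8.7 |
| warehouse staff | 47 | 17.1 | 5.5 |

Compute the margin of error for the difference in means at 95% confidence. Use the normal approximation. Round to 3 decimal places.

Per-group SEs: s₁/√n₁ = 8.7/√218 = 0.5892, s₂/√n₂ = 5.5/√47 = 0.8023.
Unpooled SE of the difference: √(0.34715664 + 0.64368529) = 0.9954.
Margin of error = z* · SE = 1.960 × 0.9954 = 1.9510.

1.951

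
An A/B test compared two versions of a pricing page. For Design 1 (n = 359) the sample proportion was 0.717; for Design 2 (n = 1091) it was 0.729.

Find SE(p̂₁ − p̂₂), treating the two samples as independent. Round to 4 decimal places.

SE₁ = √(p̂₁(1−p̂₁)/n₁) = √(0.7170·0.2830/359) = 0.02377; SE₂ = √(0.7290·0.2710/1091) = 0.01346.
Independent samples: SE of the difference = √(SE₁² + SE₂²) = √(0.0005650129 + 0.0001811716) = 0.02732.

0.0273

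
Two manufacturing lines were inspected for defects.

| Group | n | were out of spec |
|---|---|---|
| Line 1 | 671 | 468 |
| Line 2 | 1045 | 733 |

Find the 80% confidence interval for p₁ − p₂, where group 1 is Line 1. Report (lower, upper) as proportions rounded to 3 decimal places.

Sample proportions: 468/671 = 0.6975, 733/1045 = 0.7014.
Each SE is √(p̂(1−p̂)/n): √(0.6975·0.3025/671) = 0.01773 and √(0.7014·0.2986/1045) = 0.01416.
SE(p̂₁ − p̂₂) = √(SE₁² + SE₂²) = √(0.0003143529 + 0.0002005056) = 0.02269, since the two samples are independent.
At 80% confidence z* = 1.282; margin = 1.282 × 0.02269 = 0.02909.
The difference is 0.6975 − 0.7014 = -0.0039, so the interval is -0.0039 ± 0.02909 = (-0.033, 0.025).

(-0.033, 0.025)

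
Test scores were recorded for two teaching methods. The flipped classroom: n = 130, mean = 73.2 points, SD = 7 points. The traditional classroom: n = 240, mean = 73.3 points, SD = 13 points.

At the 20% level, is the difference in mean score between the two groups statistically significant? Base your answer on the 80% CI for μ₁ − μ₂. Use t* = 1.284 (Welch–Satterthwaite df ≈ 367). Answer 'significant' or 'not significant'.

not significant

Standard errors of each mean: 7/√130 = 0.6139 and 13/√240 = 0.8391.
SE(x̄₁ − x̄₂) = √(0.6139² + 0.8391²) = 1.0397 for independent samples with unequal variances.
With t* = 1.284, the margin is 1.284 × 1.0397 = 1.3350.
x̄₁ − x̄₂ = 73.2 − 73.3 = -0.1000; the interval is -0.1000 ± 1.3350 = (-1.4350, 1.2350).
The interval (-1.4350, 1.2350) contains 0, so the difference is not significant.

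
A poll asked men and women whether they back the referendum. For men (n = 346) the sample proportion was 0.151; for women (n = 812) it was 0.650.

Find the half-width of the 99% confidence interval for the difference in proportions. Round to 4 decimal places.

SE₁ = √(p̂₁(1−p̂₁)/n₁) = √(0.1510·0.8490/346) = 0.01925; SE₂ = √(0.6500·0.3500/812) = 0.01674.
Independent samples: SE of the difference = √(SE₁² + SE₂²) = √(0.0003705625 + 0.0002802276) = 0.02551.
z* for 99% confidence is 2.576, so the margin of error is 2.576 × 0.02551 = 0.06571.

0.0657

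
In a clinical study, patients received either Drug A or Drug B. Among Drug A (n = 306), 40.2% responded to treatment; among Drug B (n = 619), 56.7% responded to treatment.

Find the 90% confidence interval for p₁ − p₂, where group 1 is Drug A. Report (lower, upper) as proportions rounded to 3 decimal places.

The two standard errors are √(0.4020×0.5980/306) = 0.02803 and √(0.5670×0.4330/619) = 0.01992.
Because the samples are independent, SE_diff = √(0.02803² + 0.01992²) = 0.03439.
Using z* = 1.645 for 90%, ME = 1.645 × 0.03439 = 0.05657.
p̂₁ − p̂₂ = -0.1650; interval -0.1650 ± 0.05657 gives (-0.222, -0.108).

(-0.222, -0.108)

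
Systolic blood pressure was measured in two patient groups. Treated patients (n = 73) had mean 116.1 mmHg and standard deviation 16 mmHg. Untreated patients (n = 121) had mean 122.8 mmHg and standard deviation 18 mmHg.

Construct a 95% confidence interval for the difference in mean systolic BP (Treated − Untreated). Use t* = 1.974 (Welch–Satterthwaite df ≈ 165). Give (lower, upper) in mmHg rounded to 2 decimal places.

Per-group SEs: s₁/√n₁ = 16/√73 = 1.8727, s₂/√n₂ = 18/√121 = 1.6364.
Unpooled SE of the difference: √(3.50700529 + 2.67780496) = 2.4869.
Margin of error = t* · SE = 1.974 × 2.4869 = 4.9091.
x̄₁ − x̄₂ = 116.1 − 122.8 = -6.7000.
CI: -6.7000 ± 4.9091 = (-11.61, -1.79).

(-11.61, -1.79)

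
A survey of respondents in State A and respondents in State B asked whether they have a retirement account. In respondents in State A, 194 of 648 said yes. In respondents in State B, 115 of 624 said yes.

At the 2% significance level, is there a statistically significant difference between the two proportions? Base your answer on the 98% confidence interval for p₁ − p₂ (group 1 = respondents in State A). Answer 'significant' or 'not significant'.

significant

p̂₁ = 194/648 = 0.2994 and p̂₂ = 115/624 = 0.1843.
SE₁ = √(p̂₁(1−p̂₁)/n₁) = √(0.2994·0.7006/648) = 0.01799; SE₂ = √(0.1843·0.8157/624) = 0.01552.
Independent samples: SE of the difference = √(SE₁² + SE₂²) = √(0.0003236401 + 0.0002408704) = 0.02376.
z* for 98% confidence is 2.326, so the margin of error is 2.326 × 0.02376 = 0.05527.
Point estimate p̂₁ − p̂₂ = 0.2994 − 0.1843 = 0.1151.
0.1151 ± 0.05527 → (0.05983, 0.17037).
The interval (0.05983, 0.17037) does not contain 0, so the difference is significant.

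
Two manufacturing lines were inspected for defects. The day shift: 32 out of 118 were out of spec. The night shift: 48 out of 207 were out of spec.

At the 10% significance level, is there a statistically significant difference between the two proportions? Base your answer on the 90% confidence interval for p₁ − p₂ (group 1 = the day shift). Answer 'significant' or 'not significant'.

not significant

First, p̂₁ = 32/118 = 0.2712; p̂₂ = 48/207 = 0.2319.
The two standard errors are √(0.2712×0.7288/118) = 0.04093 and √(0.2319×0.7681/207) = 0.02933.
Because the samples are independent, SE_diff = √(0.04093² + 0.02933²) = 0.05035.
Using z* = 1.645 for 90%, ME = 1.645 × 0.05035 = 0.08283.
p̂₁ − p̂₂ = 0.0393; interval 0.0393 ± 0.08283 gives (-0.04353, 0.12213).
The interval (-0.04353, 0.12213) contains 0, so the difference is not significant.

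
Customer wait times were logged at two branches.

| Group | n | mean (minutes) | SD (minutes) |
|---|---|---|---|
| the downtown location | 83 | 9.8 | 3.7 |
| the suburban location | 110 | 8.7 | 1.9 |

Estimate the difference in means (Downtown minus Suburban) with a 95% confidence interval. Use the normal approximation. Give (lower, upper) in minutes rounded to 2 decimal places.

(0.23, 1.97)

Per-group SEs: s₁/√n₁ = 3.7/√83 = 0.4061, s₂/√n₂ = 1.9/√110 = 0.1812.
Unpooled SE of the difference: √(0.16491721 + 0.03283344) = 0.4447.
Margin of error = z* · SE = 1.960 × 0.4447 = 0.8716.
x̄₁ − x̄₂ = 9.8 − 8.7 = 1.1000.
CI: 1.1000 ± 0.8716 = (0.23, 1.97).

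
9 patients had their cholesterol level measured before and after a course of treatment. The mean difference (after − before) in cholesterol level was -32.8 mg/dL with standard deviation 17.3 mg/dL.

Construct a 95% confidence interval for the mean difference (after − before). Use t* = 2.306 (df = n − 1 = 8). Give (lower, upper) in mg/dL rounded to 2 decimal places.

(-46.10, -19.50)

This is a matched-pairs design, so SE = s_d/√n = 17.3/√9 = 5.7667.
Margin = 2.306 × 5.7667 = 13.2980; the interval is -32.8 ± 13.2980 = (-46.10, -19.50).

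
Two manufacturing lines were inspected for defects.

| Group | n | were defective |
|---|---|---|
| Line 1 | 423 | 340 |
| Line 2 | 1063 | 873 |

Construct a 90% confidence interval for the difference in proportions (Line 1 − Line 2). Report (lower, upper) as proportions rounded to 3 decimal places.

Sample proportions: 340/423 = 0.8038, 873/1063 = 0.8213.
Each SE is √(p̂(1−p̂)/n): √(0.8038·0.1962/423) = 0.01931 and √(0.8213·0.1787/1063) = 0.01175.
SE(p̂₁ − p̂₂) = √(SE₁² + SE₂²) = √(0.0003728761 + 0.0001380625) = 0.02260, since the two samples are independent.
At 90% confidence z* = 1.645; margin = 1.645 × 0.02260 = 0.03718.
The difference is 0.8038 − 0.8213 = -0.0175, so the interval is -0.0175 ± 0.03718 = (-0.055, 0.020).

(-0.055, 0.020)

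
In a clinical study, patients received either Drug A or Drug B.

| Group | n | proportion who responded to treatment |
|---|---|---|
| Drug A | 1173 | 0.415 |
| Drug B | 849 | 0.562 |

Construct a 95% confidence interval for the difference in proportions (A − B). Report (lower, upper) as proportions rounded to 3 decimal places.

(-0.191, -0.103)

The two standard errors are √(0.4150×0.5850/1173) = 0.01439 and √(0.5620×0.4380/849) = 0.01703.
Because the samples are independent, SE_diff = √(0.01439² + 0.01703²) = 0.02230.
Using z* = 1.960 for 95%, ME = 1.960 × 0.02230 = 0.04371.
p̂₁ − p̂₂ = -0.1470; interval -0.1470 ± 0.04371 gives (-0.191, -0.103).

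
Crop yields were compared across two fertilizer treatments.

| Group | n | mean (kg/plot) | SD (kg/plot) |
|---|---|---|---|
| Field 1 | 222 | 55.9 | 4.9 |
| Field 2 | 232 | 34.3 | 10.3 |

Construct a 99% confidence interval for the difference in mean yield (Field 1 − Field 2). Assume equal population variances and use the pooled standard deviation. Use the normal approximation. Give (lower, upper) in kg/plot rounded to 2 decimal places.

(19.64, 23.56)

Pooled variance s_p² = [221·4.9² + 231·10.3²] / (222+232−2) = 65.9580, so s_p = 8.1215.
SE_diff = s_p·√(1/n₁ + 1/n₂) = 8.1215·√(1/222 + 1/232) = 0.7625.
z* = 2.576; margin = 2.576 × 0.7625 = 1.9642.
Difference = 55.9 − 34.3 = 21.6000.
21.6000 ± 1.9642 → (19.64, 23.56).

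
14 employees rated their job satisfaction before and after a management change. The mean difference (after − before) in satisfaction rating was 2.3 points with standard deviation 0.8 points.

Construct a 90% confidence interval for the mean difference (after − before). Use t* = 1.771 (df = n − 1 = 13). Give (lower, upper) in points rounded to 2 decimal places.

This is a matched-pairs design, so SE = s_d/√n = 0.8/√14 = 0.2138.
Margin = 1.771 × 0.2138 = 0.3786; the interval is 2.3 ± 0.3786 = (1.92, 2.68).

(1.92, 2.68)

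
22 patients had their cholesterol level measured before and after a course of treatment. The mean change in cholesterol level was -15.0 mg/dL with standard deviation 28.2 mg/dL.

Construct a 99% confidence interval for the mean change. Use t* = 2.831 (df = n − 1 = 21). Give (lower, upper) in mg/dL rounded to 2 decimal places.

This is a matched-pairs design, so SE = s_d/√n = 28.2/√22 = 6.0123.
Margin = 2.831 × 6.0123 = 17.0208; the interval is -15.0 ± 17.0208 = (-32.02, 2.02).

(-32.02, 2.02)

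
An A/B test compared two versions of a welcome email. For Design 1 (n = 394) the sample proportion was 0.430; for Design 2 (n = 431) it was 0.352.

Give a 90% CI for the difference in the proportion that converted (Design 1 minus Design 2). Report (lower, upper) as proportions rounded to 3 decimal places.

(0.022, 0.134)

Each SE is √(p̂(1−p̂)/n): √(0.4300·0.5700/394) = 0.02494 and √(0.3520·0.6480/431) = 0.02300.
SE(p̂₁ − p̂₂) = √(SE₁² + SE₂²) = √(0.0006220036 + 0.000529) = 0.03393, since the two samples are independent.
At 90% confidence z* = 1.645; margin = 1.645 × 0.03393 = 0.05581.
The difference is 0.4300 − 0.3520 = 0.0780, so the interval is 0.0780 ± 0.05581 = (0.022, 0.134).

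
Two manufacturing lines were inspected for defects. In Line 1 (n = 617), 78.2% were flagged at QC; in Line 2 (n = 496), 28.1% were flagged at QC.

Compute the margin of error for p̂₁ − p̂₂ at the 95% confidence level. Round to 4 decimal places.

Each SE is √(p̂(1−p̂)/n): √(0.7820·0.2180/617) = 0.01662 and √(0.2810·0.7190/496) = 0.02018.
SE(p̂₁ − p̂₂) = √(SE₁² + SE₂²) = √(0.0002762244 + 0.0004072324) = 0.02614, since the two samples are independent.
At 95% confidence z* = 1.960; margin = 1.960 × 0.02614 = 0.05123.

0.0512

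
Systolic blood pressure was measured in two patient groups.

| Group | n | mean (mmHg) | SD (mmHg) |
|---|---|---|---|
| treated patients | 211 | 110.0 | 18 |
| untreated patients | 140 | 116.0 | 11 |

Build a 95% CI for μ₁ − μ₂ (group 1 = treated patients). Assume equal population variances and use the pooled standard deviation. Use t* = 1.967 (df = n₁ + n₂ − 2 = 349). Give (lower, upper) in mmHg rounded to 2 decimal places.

Pooled variance s_p² = [210·18² + 139·11²] / (211+140−2) = 243.1490, so s_p = 15.5932.
SE_diff = s_p·√(1/n₁ + 1/n₂) = 15.5932·√(1/211 + 1/140) = 1.6997.
t* = 1.967; margin = 1.967 × 1.6997 = 3.3433.
Difference = 110.0 − 116.0 = -6.0000.
-6.0000 ± 3.3433 → (-9.34, -2.66).

(-9.34, -2.66)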